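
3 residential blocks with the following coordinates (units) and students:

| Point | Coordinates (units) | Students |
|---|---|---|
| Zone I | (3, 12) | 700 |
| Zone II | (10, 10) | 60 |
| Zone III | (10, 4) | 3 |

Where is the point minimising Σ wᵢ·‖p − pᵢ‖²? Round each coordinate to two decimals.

(3.58, 11.81)

The minimiser of Σwᵢ‖p−pᵢ‖² is the weighted centroid p* = (Σwᵢpᵢ)/(Σwᵢ).
Σwᵢ = 763.
Σwᵢxᵢ = 700·3 + 60·10 + 3·10 = 2730.
Σwᵢyᵢ = 700·12 + 60·10 + 3·4 = 9012.
x* = 2730/763 = 3.58, y* = 9012/763 = 11.81.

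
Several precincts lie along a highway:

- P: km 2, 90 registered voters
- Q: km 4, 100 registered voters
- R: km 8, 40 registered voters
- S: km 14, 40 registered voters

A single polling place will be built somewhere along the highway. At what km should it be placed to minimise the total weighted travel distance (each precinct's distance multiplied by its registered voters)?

x = 4

For a sum of weighted absolute distances on a line, the optimum is the weighted median (not the mean). Total weight W = 270; half-weight = 135.
Sort by position and accumulate weight:
  km 2 (P, w=90) → cum 90
  km 4 (Q, w=100) → cum 190  ≥ 135 → median here
  km 8 (R, w=40) → cum 230
  km 14 (S, w=40) → cum 270
Optimal location: km 4.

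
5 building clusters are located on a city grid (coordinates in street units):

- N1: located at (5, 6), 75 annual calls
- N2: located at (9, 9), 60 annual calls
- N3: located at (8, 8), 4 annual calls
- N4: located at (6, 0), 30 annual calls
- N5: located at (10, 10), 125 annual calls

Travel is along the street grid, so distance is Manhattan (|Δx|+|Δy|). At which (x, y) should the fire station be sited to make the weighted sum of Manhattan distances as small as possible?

(9, 9)

Manhattan distance separates: Σwᵢ(|x−xᵢ|+|y−yᵢ|) = Σwᵢ|x−xᵢ| + Σwᵢ|y−yᵢ|, so x and y are optimised independently as 1-D weighted medians.
Total weight W = 294; half = 147.
x-coordinate, sorted with cumulative weight:
  x=5 (N1, w=75) cum 75
  x=6 (N4, w=30) cum 105
  x=8 (N3, w=4) cum 109
  x=9 (N2, w=60) cum 169  ← median
  x=10 (N5, w=125) cum 294
⇒ x* = 9
y-coordinate, sorted with cumulative weight:
  y=0 (N4, w=30) cum 30
  y=6 (N1, w=75) cum 105
  y=8 (N3, w=4) cum 109
  y=9 (N2, w=60) cum 169  ← median
  y=10 (N5, w=125) cum 294
⇒ y* = 9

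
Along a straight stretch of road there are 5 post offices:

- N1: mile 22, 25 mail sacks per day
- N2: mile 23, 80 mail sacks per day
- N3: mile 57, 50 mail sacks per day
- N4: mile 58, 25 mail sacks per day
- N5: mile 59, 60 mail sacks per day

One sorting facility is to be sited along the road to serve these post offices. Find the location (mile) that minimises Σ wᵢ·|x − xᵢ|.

For a sum of weighted absolute distances on a line, the optimum is the weighted median (not the mean). Total weight W = 240; half-weight = 120.
Sort by position and accumulate weight:
  mile 22 (N1, w=25) → cum 25
  mile 23 (N2, w=80) → cum 105
  mile 57 (N3, w=50) → cum 155  ≥ 120 → median here
  mile 58 (N4, w=25) → cum 180
  mile 59 (N5, w=60) → cum 240
Optimal location: mile 57.

x = 57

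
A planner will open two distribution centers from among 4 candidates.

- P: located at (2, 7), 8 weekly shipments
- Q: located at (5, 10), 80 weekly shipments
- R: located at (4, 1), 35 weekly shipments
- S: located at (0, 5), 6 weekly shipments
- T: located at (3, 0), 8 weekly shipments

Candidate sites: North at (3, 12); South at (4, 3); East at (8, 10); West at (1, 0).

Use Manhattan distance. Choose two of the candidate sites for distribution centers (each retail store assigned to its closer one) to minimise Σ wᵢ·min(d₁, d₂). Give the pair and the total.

Evaluate every pair (each demand assigned to the nearer of the two):
  {South, East}: total = 426
  {East, West}: total = 496
  {North, South}: total = 506
  {North, West}: total = 560
  {South, West}: total = 810
  {North, East}: total = 864
Best pair: {South, East} with total 426.

{South, East}, total 426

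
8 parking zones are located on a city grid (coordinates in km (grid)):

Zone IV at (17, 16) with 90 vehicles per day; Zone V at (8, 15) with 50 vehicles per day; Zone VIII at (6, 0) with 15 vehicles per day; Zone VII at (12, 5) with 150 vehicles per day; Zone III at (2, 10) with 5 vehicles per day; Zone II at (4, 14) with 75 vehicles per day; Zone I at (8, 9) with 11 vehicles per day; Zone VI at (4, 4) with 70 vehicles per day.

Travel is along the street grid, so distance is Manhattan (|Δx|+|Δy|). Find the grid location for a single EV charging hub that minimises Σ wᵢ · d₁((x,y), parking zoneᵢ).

(12, 5)

Manhattan distance separates: Σwᵢ(|x−xᵢ|+|y−yᵢ|) = Σwᵢ|x−xᵢ| + Σwᵢ|y−yᵢ|, so x and y are optimised independently as 1-D weighted medians.
Total weight W = 466; half = 233.
x-coordinate, sorted with cumulative weight:
  x=2 (Zone III, w=5) cum 5
  x=4 (Zone II, w=75) cum 80
  x=4 (Zone VI, w=70) cum 150
  x=6 (Zone VIII, w=15) cum 165
  x=8 (Zone V, w=50) cum 215
  x=8 (Zone I, w=11) cum 226
  x=12 (Zone VII, w=150) cum 376  ← median
  x=17 (Zone IV, w=90) cum 466
⇒ x* = 12
y-coordinate, sorted with cumulative weight:
  y=0 (Zone VIII, w=15) cum 15
  y=4 (Zone VI, w=70) cum 85
  y=5 (Zone VII, w=150) cum 235  ← median
  y=9 (Zone I, w=11) cum 246
  y=10 (Zone III, w=5) cum 251
  y=14 (Zone II, w=75) cum 326
  y=15 (Zone V, w=50) cum 376
  y=16 (Zone IV, w=90) cum 466
⇒ y* = 5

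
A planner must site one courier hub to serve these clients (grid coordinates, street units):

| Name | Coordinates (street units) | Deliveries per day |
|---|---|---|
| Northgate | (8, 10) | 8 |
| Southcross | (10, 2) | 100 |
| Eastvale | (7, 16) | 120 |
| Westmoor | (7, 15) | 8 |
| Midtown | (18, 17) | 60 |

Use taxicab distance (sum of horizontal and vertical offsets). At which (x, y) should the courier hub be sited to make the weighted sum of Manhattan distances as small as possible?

(10, 16)

Manhattan distance separates: Σwᵢ(|x−xᵢ|+|y−yᵢ|) = Σwᵢ|x−xᵢ| + Σwᵢ|y−yᵢ|, so x and y are optimised independently as 1-D weighted medians.
Total weight W = 296; half = 148.
x-coordinate, sorted with cumulative weight:
  x=7 (Eastvale, w=120) cum 120
  x=7 (Westmoor, w=8) cum 128
  x=8 (Northgate, w=8) cum 136
  x=10 (Southcross, w=100) cum 236  ← median
  x=18 (Midtown, w=60) cum 296
⇒ x* = 10
y-coordinate, sorted with cumulative weight:
  y=2 (Southcross, w=100) cum 100
  y=10 (Northgate, w=8) cum 108
  y=15 (Westmoor, w=8) cum 116
  y=16 (Eastvale, w=120) cum 236  ← median
  y=17 (Midtown, w=60) cum 296
⇒ y* = 16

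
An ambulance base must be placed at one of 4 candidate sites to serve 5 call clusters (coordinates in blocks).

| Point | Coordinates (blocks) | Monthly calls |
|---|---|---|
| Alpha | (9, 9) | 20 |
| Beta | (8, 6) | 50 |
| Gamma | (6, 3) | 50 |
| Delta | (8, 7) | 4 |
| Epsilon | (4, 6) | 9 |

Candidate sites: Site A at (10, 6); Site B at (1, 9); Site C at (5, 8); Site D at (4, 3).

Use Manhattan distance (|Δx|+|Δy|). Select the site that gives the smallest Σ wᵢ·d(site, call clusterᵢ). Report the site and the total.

Site A, total 596 blocks

Total weighted distance at each candidate:
  Site A (10, 6): total = 596
  Site B (1, 9): total = 1300
  Site C (5, 8): total = 693
  Site D (4, 3): total = 729
Minimum is at Site A with total 596 blocks.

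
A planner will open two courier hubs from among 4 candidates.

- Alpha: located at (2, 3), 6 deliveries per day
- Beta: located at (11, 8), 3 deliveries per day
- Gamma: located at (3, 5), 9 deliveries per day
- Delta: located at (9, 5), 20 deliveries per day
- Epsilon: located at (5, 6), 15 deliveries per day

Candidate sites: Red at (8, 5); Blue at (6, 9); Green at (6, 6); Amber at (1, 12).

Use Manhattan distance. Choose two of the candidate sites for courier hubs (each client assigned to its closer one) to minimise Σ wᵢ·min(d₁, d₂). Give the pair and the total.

{Red, Green}, total 131

Evaluate every pair (each demand assigned to the nearer of the two):
  {Red, Green}: total = 131
  {Red, Blue}: total = 191
  {Red, Amber}: total = 191
  {Blue, Green}: total = 191
  {Green, Amber}: total = 194
  {Blue, Amber}: total = 341
Best pair: {Red, Green} with total 131.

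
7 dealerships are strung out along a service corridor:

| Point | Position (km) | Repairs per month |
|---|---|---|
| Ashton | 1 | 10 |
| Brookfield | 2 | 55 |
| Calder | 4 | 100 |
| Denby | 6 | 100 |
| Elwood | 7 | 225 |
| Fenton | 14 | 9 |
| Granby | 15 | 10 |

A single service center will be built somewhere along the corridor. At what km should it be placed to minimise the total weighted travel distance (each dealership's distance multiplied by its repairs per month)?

x = 6

For a sum of weighted absolute distances on a line, the optimum is the weighted median (not the mean). Total weight W = 509; half-weight = 254.5.
Sort by position and accumulate weight:
  km 1 (Ashton, w=10) → cum 10
  km 2 (Brookfield, w=55) → cum 65
  km 4 (Calder, w=100) → cum 165
  km 6 (Denby, w=100) → cum 265  ≥ 254.5 → median here
  km 7 (Elwood, w=225) → cum 490
  km 14 (Fenton, w=9) → cum 499
  km 15 (Granby, w=10) → cum 509
Optimal location: km 6.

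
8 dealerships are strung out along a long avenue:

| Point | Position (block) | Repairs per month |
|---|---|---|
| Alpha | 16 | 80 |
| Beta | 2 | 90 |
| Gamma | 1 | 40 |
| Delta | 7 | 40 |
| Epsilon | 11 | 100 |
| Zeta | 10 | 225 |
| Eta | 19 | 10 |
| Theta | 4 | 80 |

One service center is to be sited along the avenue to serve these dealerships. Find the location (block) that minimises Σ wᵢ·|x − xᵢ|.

x = 10

For a sum of weighted absolute distances on a line, the optimum is the weighted median (not the mean). Total weight W = 665; half-weight = 332.5.
Sort by position and accumulate weight:
  block 1 (Gamma, w=40) → cum 40
  block 2 (Beta, w=90) → cum 130
  block 4 (Theta, w=80) → cum 210
  block 7 (Delta, w=40) → cum 250
  block 10 (Zeta, w=225) → cum 475  ≥ 332.5 → median here
  block 11 (Epsilon, w=100) → cum 575
  block 16 (Alpha, w=80) → cum 655
  block 19 (Eta, w=10) → cum 665
Optimal location: block 10.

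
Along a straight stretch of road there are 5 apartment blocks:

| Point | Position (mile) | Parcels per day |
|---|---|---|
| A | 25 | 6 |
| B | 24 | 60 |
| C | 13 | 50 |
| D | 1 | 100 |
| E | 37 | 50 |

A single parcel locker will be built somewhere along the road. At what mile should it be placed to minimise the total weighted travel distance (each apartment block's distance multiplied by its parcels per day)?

For a sum of weighted absolute distances on a line, the optimum is the weighted median (not the mean). Total weight W = 266; half-weight = 133.
Sort by position and accumulate weight:
  mile 1 (D, w=100) → cum 100
  mile 13 (C, w=50) → cum 150  ≥ 133 → median here
  mile 24 (B, w=60) → cum 210
  mile 25 (A, w=6) → cum 216
  mile 37 (E, w=50) → cum 266
Optimal location: mile 13.

x = 13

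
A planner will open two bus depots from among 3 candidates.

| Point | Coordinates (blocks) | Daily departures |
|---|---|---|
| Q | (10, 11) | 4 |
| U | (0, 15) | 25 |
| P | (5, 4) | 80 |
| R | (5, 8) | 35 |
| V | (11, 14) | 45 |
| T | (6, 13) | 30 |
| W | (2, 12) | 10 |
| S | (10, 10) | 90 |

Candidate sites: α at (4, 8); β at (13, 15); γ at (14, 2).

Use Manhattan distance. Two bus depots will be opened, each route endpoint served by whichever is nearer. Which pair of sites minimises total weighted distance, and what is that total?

{α, β}, total 1863

Evaluate every pair (each demand assigned to the nearer of the two):
  {α, β}: total = 1863
  {α, γ}: total = 2321
  {β, γ}: total = 3023
Best pair: {α, β} with total 1863.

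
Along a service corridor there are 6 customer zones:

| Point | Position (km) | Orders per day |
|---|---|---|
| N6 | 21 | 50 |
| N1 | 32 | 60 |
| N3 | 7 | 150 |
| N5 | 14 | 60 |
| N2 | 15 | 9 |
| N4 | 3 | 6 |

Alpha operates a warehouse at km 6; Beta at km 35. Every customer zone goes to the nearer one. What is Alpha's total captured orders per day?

The indifferent point is the midpoint (6+35)/2 = 20.5; customer zones left of it (closer to Alpha at 6) go to Alpha, those right go to Beta.
  N4 at 3 (w=6) → Alpha
  N3 at 7 (w=150) → Alpha
  N5 at 14 (w=60) → Alpha
  N2 at 15 (w=9) → Alpha
  N6 at 21 (w=50) → Beta
  N1 at 32 (w=60) → Beta
Alpha captures 225; Beta captures 110.

225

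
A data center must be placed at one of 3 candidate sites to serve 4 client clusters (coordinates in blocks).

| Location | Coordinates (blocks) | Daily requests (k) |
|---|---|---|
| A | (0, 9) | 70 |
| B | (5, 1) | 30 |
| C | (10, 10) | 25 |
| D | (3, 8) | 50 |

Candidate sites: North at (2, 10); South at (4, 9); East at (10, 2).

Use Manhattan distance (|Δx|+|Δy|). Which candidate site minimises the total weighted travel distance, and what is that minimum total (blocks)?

South, total 825 blocks

Total weighted distance at each candidate:
  North (2, 10): total = 920
  South (4, 9): total = 825
  East (10, 2): total = 2220
Minimum is at South with total 825 blocks.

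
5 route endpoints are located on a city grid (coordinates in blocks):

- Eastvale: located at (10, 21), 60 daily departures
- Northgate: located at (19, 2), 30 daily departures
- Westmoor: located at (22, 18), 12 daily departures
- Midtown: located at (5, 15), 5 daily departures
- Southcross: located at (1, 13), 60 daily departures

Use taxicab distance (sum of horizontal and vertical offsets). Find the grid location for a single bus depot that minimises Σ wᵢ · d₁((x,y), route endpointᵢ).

(10, 13)

Manhattan distance separates: Σwᵢ(|x−xᵢ|+|y−yᵢ|) = Σwᵢ|x−xᵢ| + Σwᵢ|y−yᵢ|, so x and y are optimised independently as 1-D weighted medians.
Total weight W = 167; half = 83.5.
x-coordinate, sorted with cumulative weight:
  x=1 (Southcross, w=60) cum 60
  x=5 (Midtown, w=5) cum 65
  x=10 (Eastvale, w=60) cum 125  ← median
  x=19 (Northgate, w=30) cum 155
  x=22 (Westmoor, w=12) cum 167
⇒ x* = 10
y-coordinate, sorted with cumulative weight:
  y=2 (Northgate, w=30) cum 30
  y=13 (Southcross, w=60) cum 90  ← median
  y=15 (Midtown, w=5) cum 95
  y=18 (Westmoor, w=12) cum 107
  y=21 (Eastvale, w=60) cum 167
⇒ y* = 13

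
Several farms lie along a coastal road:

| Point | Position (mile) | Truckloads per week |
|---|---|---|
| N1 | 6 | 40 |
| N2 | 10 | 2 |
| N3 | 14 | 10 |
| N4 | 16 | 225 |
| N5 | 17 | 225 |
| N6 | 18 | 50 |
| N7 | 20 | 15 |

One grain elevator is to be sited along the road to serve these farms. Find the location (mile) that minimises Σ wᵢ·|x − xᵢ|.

x = 17

For a sum of weighted absolute distances on a line, the optimum is the weighted median (not the mean). Total weight W = 567; half-weight = 283.5.
Sort by position and accumulate weight:
  mile 6 (N1, w=40) → cum 40
  mile 10 (N2, w=2) → cum 42
  mile 14 (N3, w=10) → cum 52
  mile 16 (N4, w=225) → cum 277
  mile 17 (N5, w=225) → cum 502  ≥ 283.5 → median here
  mile 18 (N6, w=50) → cum 552
  mile 20 (N7, w=15) → cum 567
Optimal location: mile 17.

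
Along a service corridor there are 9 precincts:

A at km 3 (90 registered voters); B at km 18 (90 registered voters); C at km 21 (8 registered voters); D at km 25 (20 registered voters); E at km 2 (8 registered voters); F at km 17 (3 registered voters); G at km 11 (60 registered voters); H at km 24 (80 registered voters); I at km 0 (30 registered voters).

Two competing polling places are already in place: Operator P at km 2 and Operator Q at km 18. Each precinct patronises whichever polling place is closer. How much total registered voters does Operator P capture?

The indifferent point is the midpoint (2+18)/2 = 10; precincts left of it (closer to Operator P at 2) go to Operator P, those right go to Operator Q.
  I at 0 (w=30) → Operator P
  E at 2 (w=8) → Operator P
  A at 3 (w=90) → Operator P
  G at 11 (w=60) → Operator Q
  F at 17 (w=3) → Operator Q
  B at 18 (w=90) → Operator Q
  C at 21 (w=8) → Operator Q
  H at 24 (w=80) → Operator Q
  D at 25 (w=20) → Operator Q
Operator P captures 128; Operator Q captures 261.

128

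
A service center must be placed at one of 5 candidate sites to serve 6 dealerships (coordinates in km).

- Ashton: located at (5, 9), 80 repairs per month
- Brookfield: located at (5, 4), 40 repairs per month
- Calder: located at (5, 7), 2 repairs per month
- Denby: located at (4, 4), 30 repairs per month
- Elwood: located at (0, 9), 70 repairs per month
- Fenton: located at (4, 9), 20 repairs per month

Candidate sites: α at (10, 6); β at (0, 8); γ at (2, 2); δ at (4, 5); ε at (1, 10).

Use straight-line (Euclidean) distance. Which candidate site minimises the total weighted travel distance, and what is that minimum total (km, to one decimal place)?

Total weighted distance at each candidate:
  α (10, 6): total = 1746.8
  β (0, 8): total = 996.4
  γ (2, 2): total = 1505.2
  δ (4, 5): total = 896.9
  ε (1, 10): total = 991.8
Minimum is at δ with total 896.9 km.

δ, total 896.9 km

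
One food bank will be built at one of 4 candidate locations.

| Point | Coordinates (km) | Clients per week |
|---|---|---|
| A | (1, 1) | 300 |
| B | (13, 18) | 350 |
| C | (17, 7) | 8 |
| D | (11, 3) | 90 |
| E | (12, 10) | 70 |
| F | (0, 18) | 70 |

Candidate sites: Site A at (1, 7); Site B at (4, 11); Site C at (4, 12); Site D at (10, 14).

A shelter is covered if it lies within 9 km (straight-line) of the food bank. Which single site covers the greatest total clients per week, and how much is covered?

Site D, covering 420

Coverage radius r = 9 km; a point is covered iff (Δx)²+(Δy)² ≤ 9² = 81.
  Site A (1, 7): covers {A} → 300
  Site B (4, 11): covers {E, F} → 140
  Site C (4, 12): covers {E, F} → 140
  Site D (10, 14): covers {B, E} → 420
Maximum coverage at Site D: 420 clients per week.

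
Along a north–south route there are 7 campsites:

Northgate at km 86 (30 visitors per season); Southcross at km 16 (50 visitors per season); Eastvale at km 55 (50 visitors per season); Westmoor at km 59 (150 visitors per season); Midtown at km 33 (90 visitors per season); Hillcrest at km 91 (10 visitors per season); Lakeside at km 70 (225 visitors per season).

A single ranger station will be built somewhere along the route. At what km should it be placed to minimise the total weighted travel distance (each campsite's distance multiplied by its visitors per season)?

x = 59

For a sum of weighted absolute distances on a line, the optimum is the weighted median (not the mean). Total weight W = 605; half-weight = 302.5.
Sort by position and accumulate weight:
  km 16 (Southcross, w=50) → cum 50
  km 33 (Midtown, w=90) → cum 140
  km 55 (Eastvale, w=50) → cum 190
  km 59 (Westmoor, w=150) → cum 340  ≥ 302.5 → median here
  km 70 (Lakeside, w=225) → cum 565
  km 86 (Northgate, w=30) → cum 595
  km 91 (Hillcrest, w=10) → cum 605
Optimal location: km 59.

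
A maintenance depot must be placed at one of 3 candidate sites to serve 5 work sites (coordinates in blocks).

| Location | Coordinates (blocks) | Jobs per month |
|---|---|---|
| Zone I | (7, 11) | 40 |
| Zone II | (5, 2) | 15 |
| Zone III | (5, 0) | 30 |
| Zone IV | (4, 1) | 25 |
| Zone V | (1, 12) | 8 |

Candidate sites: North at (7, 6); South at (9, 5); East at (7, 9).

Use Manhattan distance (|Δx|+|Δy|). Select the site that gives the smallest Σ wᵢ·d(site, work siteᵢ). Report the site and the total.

Total weighted distance at each candidate:
  North (7, 6): total = 826
  South (9, 5): total = 1040
  East (7, 9): total = 892
Minimum is at North with total 826 blocks.

North, total 826 blocks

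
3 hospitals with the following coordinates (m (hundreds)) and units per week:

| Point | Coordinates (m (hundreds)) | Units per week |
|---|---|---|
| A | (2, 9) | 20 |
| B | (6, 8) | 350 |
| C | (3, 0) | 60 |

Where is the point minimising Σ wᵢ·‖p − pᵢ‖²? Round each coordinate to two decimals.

(5.40, 6.93)

The minimiser of Σwᵢ‖p−pᵢ‖² is the weighted centroid p* = (Σwᵢpᵢ)/(Σwᵢ).
Σwᵢ = 430.
Σwᵢxᵢ = 20·2 + 350·6 + 60·3 = 2320.
Σwᵢyᵢ = 20·9 + 350·8 + 60·0 = 2980.
x* = 2320/430 = 5.40, y* = 2980/430 = 6.93.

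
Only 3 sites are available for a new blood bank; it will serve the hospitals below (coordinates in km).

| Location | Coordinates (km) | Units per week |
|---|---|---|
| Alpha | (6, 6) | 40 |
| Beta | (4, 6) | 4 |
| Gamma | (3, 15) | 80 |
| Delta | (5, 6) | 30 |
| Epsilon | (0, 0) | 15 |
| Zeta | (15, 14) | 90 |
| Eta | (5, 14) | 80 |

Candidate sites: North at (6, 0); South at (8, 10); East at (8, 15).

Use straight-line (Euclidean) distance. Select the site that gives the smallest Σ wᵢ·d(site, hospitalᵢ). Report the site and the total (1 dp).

Total weighted distance at each candidate:
  North (6, 0): total = 4382.3
  South (8, 10): total = 2234.9
  East (8, 15): total = 2237.2
Minimum is at South with total 2234.9 km.

South, total 2234.9 km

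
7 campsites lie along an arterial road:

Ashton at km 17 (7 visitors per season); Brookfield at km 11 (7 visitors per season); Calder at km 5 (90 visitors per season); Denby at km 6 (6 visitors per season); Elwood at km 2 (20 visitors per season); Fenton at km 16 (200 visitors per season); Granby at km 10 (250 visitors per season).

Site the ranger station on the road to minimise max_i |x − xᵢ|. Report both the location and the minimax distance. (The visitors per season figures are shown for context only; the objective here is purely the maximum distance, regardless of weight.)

location 9.5, max distance 7.5

The 1-center on a line is the midpoint of the two extreme points: leftmost at 2, rightmost at 17.
Optimal location = (2 + 17)/2 = 9.5; maximum distance = (17 − 2)/2 = 7.5.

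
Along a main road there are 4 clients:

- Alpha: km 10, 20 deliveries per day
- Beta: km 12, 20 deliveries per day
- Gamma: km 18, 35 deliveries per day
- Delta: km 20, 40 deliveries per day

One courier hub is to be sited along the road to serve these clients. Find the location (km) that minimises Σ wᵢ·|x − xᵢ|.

For a sum of weighted absolute distances on a line, the optimum is the weighted median (not the mean). Total weight W = 115; half-weight = 57.5.
Sort by position and accumulate weight:
  km 10 (Alpha, w=20) → cum 20
  km 12 (Beta, w=20) → cum 40
  km 18 (Gamma, w=35) → cum 75  ≥ 57.5 → median here
  km 20 (Delta, w=40) → cum 115
Optimal location: km 18.

x = 18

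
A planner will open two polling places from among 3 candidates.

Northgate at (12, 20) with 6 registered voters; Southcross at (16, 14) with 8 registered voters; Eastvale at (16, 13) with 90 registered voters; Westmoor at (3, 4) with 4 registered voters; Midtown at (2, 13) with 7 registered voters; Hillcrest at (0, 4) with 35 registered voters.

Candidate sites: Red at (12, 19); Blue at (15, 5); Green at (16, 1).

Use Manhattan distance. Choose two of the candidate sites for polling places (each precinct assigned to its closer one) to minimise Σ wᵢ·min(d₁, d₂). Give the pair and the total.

Evaluate every pair (each demand assigned to the nearer of the two):
  {Red, Blue}: total = 1612
  {Blue, Green}: total = 1757
  {Red, Green}: total = 1819
Best pair: {Red, Blue} with total 1612.

{Red, Blue}, total 1612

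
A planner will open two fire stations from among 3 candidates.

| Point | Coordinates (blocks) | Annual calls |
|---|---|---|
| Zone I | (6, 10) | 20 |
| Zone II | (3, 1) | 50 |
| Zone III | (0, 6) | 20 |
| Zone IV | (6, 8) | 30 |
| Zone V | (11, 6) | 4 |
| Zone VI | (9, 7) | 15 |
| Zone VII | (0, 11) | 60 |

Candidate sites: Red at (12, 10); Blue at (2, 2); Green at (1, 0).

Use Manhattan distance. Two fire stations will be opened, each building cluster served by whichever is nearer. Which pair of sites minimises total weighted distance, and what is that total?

Evaluate every pair (each demand assigned to the nearer of the two):
  {Red, Blue}: total = 1350
  {Red, Green}: total = 1480
  {Blue, Green}: total = 1652
Best pair: {Red, Blue} with total 1350.

{Red, Blue}, total 1350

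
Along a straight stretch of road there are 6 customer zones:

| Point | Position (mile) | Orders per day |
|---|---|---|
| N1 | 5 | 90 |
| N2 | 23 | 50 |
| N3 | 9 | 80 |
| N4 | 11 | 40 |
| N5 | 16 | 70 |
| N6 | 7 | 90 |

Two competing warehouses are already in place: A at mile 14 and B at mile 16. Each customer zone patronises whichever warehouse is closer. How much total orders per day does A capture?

The indifferent point is the midpoint (14+16)/2 = 15; customer zones left of it (closer to A at 14) go to A, those right go to B.
  N1 at 5 (w=90) → A
  N6 at 7 (w=90) → A
  N3 at 9 (w=80) → A
  N4 at 11 (w=40) → A
  N5 at 16 (w=70) → B
  N2 at 23 (w=50) → B
A captures 300; B captures 120.

300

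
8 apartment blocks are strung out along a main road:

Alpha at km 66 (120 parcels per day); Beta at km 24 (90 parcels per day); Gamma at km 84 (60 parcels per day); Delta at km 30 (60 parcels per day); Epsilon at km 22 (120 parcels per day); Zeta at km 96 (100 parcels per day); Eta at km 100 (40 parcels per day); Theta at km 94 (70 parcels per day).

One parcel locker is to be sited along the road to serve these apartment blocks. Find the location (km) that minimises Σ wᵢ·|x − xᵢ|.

x = 66

For a sum of weighted absolute distances on a line, the optimum is the weighted median (not the mean). Total weight W = 660; half-weight = 330.
Sort by position and accumulate weight:
  km 22 (Epsilon, w=120) → cum 120
  km 24 (Beta, w=90) → cum 210
  km 30 (Delta, w=60) → cum 270
  km 66 (Alpha, w=120) → cum 390  ≥ 330 → median here
  km 84 (Gamma, w=60) → cum 450
  km 94 (Theta, w=70) → cum 520
  km 96 (Zeta, w=100) → cum 620
  km 100 (Eta, w=40) → cum 660
Optimal location: km 66.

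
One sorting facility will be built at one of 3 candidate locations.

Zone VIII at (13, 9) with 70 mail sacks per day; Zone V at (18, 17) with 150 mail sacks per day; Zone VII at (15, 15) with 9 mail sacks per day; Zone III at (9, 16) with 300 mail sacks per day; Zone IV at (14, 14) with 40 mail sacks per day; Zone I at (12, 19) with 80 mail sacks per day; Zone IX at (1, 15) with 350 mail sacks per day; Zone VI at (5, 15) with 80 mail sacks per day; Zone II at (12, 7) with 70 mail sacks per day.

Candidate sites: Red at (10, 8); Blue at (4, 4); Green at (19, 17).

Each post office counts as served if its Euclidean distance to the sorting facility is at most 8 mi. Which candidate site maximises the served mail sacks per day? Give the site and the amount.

Green, covering 279

Coverage radius r = 8 mi; a point is covered iff (Δx)²+(Δy)² ≤ 8² = 64.
  Red (10, 8): covers {Zone VIII, Zone IV, Zone II} → 180
  Blue (4, 4): covers {none} → 0
  Green (19, 17): covers {Zone V, Zone VII, Zone IV, Zone I} → 279
Maximum coverage at Green: 279 mail sacks per day.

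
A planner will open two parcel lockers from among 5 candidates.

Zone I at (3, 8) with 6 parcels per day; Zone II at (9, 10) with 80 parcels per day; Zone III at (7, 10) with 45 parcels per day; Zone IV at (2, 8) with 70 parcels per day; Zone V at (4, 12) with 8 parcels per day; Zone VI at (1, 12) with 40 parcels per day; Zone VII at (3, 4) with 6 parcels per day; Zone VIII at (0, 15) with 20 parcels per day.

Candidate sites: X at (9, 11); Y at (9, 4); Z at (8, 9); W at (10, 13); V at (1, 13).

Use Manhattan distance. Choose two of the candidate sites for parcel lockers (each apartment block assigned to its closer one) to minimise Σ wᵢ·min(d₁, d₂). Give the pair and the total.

Evaluate every pair (each demand assigned to the nearer of the two):
  {X, V}: total = 875
  {Z, V}: total = 898
  {W, V}: total = 1250
  {X, Z}: total = 1424
  {Y, V}: total = 1470
  {Z, W}: total = 1532
  {Y, Z}: total = 1548
  {X, Y}: total = 1673
  {X, W}: total = 1695
  {Y, W}: total = 2152
Best pair: {X, V} with total 875.

{X, V}, total 875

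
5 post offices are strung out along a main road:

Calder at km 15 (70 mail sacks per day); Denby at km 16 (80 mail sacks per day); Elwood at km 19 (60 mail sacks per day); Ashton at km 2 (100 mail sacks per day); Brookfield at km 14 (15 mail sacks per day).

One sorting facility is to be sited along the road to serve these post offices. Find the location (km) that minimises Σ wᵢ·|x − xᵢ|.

x = 15

For a sum of weighted absolute distances on a line, the optimum is the weighted median (not the mean). Total weight W = 325; half-weight = 162.5.
Sort by position and accumulate weight:
  km 2 (Ashton, w=100) → cum 100
  km 14 (Brookfield, w=15) → cum 115
  km 15 (Calder, w=70) → cum 185  ≥ 162.5 → median here
  km 16 (Denby, w=80) → cum 265
  km 19 (Elwood, w=60) → cum 325
Optimal location: km 15.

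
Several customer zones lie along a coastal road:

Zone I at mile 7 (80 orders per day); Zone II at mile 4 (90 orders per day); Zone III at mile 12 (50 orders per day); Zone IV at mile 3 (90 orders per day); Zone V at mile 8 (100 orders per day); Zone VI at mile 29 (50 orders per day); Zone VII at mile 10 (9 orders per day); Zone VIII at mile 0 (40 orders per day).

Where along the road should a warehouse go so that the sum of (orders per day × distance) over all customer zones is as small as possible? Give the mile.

x = 7

For a sum of weighted absolute distances on a line, the optimum is the weighted median (not the mean). Total weight W = 509; half-weight = 254.5.
Sort by position and accumulate weight:
  mile 0 (Zone VIII, w=40) → cum 40
  mile 3 (Zone IV, w=90) → cum 130
  mile 4 (Zone II, w=90) → cum 220
  mile 7 (Zone I, w=80) → cum 300  ≥ 254.5 → median here
  mile 8 (Zone V, w=100) → cum 400
  mile 10 (Zone VII, w=9) → cum 409
  mile 12 (Zone III, w=50) → cum 459
  mile 29 (Zone VI, w=50) → cum 509
Optimal location: mile 7.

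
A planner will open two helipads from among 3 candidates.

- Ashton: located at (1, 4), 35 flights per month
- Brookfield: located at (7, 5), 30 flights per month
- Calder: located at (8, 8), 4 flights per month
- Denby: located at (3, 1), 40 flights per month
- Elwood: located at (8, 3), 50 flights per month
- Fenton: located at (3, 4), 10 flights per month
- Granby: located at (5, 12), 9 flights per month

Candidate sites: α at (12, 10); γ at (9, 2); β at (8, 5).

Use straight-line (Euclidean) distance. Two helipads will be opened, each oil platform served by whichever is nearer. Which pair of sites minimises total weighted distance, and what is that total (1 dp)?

{γ, β}, total 723.0

Evaluate every pair (each demand assigned to the nearer of the two):
  {γ, β}: total = 723.0
  {α, β}: total = 762.1
  {α, γ}: total = 857.5
Best pair: {γ, β} with total 723.0.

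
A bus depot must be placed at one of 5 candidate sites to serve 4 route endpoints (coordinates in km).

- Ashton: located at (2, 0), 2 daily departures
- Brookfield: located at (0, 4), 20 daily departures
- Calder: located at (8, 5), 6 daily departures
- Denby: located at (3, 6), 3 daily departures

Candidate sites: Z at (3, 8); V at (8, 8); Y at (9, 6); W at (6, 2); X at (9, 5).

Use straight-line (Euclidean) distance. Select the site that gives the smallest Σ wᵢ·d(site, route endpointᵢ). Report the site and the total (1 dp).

Total weighted distance at each candidate:
  Z (3, 8): total = 157.1
  V (8, 8): total = 233.0
  Y (9, 6): total = 229.3
  W (6, 2): total = 172.1
  X (9, 5): total = 222.6
Minimum is at Z with total 157.1 km.

Z, total 157.1 km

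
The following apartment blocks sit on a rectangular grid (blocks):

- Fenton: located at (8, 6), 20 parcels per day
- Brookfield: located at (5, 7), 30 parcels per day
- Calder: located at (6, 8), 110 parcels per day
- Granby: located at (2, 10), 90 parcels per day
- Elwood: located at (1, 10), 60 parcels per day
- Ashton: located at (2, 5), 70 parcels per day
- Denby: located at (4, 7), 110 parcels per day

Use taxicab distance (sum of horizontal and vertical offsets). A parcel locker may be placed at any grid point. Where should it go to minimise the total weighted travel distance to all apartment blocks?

Manhattan distance separates: Σwᵢ(|x−xᵢ|+|y−yᵢ|) = Σwᵢ|x−xᵢ| + Σwᵢ|y−yᵢ|, so x and y are optimised independently as 1-D weighted medians.
Total weight W = 490; half = 245.
x-coordinate, sorted with cumulative weight:
  x=1 (Elwood, w=60) cum 60
  x=2 (Granby, w=90) cum 150
  x=2 (Ashton, w=70) cum 220
  x=4 (Denby, w=110) cum 330  ← median
  x=5 (Brookfield, w=30) cum 360
  x=6 (Calder, w=110) cum 470
  x=8 (Fenton, w=20) cum 490
⇒ x* = 4
y-coordinate, sorted with cumulative weight:
  y=5 (Ashton, w=70) cum 70
  y=6 (Fenton, w=20) cum 90
  y=7 (Brookfield, w=30) cum 120
  y=7 (Denby, w=110) cum 230
  y=8 (Calder, w=110) cum 340  ← median
  y=10 (Granby, w=90) cum 430
  y=10 (Elwood, w=60) cum 490
⇒ y* = 8

(4, 8)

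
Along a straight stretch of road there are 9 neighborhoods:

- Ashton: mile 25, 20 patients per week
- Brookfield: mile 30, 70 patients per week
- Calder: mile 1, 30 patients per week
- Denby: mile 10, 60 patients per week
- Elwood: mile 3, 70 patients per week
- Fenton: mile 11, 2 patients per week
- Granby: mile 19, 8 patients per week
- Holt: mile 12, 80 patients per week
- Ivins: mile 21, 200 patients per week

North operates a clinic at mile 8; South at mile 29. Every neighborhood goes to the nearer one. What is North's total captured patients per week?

The indifferent point is the midpoint (8+29)/2 = 18.5; neighborhoods left of it (closer to North at 8) go to North, those right go to South.
  Calder at 1 (w=30) → North
  Elwood at 3 (w=70) → North
  Denby at 10 (w=60) → North
  Fenton at 11 (w=2) → North
  Holt at 12 (w=80) → North
  Granby at 19 (w=8) → South
  Ivins at 21 (w=200) → South
  Ashton at 25 (w=20) → South
  Brookfield at 30 (w=70) → South
North captures 242; South captures 298.

242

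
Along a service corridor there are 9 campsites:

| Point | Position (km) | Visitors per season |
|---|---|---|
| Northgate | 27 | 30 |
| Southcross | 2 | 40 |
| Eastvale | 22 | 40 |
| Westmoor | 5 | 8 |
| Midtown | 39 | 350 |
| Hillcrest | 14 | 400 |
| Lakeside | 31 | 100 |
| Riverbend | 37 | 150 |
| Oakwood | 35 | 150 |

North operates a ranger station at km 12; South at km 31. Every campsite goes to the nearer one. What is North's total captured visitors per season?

The indifferent point is the midpoint (12+31)/2 = 21.5; campsites left of it (closer to North at 12) go to North, those right go to South.
  Southcross at 2 (w=40) → North
  Westmoor at 5 (w=8) → North
  Hillcrest at 14 (w=400) → North
  Eastvale at 22 (w=40) → South
  Northgate at 27 (w=30) → South
  Lakeside at 31 (w=100) → South
  Oakwood at 35 (w=150) → South
  Riverbend at 37 (w=150) → South
  Midtown at 39 (w=350) → South
North captures 448; South captures 820.

448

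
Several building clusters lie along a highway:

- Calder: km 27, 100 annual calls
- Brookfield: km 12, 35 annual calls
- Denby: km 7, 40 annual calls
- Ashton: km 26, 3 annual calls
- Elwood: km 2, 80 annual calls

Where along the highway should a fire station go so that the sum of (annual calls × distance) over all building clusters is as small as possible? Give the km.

x = 12

For a sum of weighted absolute distances on a line, the optimum is the weighted median (not the mean). Total weight W = 258; half-weight = 129.
Sort by position and accumulate weight:
  km 2 (Elwood, w=80) → cum 80
  km 7 (Denby, w=40) → cum 120
  km 12 (Brookfield, w=35) → cum 155  ≥ 129 → median here
  km 26 (Ashton, w=3) → cum 158
  km 27 (Calder, w=100) → cum 258
Optimal location: km 12.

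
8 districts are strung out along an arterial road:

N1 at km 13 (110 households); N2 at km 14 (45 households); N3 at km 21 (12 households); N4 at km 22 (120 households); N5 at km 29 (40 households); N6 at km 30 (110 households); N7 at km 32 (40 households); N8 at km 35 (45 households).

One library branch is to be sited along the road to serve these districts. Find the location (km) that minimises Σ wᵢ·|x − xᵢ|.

For a sum of weighted absolute distances on a line, the optimum is the weighted median (not the mean). Total weight W = 522; half-weight = 261.
Sort by position and accumulate weight:
  km 13 (N1, w=110) → cum 110
  km 14 (N2, w=45) → cum 155
  km 21 (N3, w=12) → cum 167
  km 22 (N4, w=120) → cum 287  ≥ 261 → median here
  km 29 (N5, w=40) → cum 327
  km 30 (N6, w=110) → cum 437
  km 32 (N7, w=40) → cum 477
  km 35 (N8, w=45) → cum 522
Optimal location: km 22.

x = 22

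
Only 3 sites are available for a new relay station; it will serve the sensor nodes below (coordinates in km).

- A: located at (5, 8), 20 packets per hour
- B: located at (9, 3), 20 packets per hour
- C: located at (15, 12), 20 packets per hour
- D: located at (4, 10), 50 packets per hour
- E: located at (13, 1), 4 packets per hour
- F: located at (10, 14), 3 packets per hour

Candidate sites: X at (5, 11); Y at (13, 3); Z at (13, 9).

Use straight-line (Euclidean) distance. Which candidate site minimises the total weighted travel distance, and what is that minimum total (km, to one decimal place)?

Total weighted distance at each candidate:
  X (5, 11): total = 579.3
  Y (13, 3): total = 1065.4
  Z (13, 9): total = 879.8
Minimum is at X with total 579.3 km.

X, total 579.3 km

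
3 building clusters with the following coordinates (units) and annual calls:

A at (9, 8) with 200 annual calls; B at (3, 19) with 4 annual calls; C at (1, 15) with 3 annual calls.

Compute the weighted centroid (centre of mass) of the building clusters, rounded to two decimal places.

(8.77, 8.31)

The minimiser of Σwᵢ‖p−pᵢ‖² is the weighted centroid p* = (Σwᵢpᵢ)/(Σwᵢ).
Σwᵢ = 207.
Σwᵢxᵢ = 200·9 + 4·3 + 3·1 = 1815.
Σwᵢyᵢ = 200·8 + 4·19 + 3·15 = 1721.
x* = 1815/207 = 8.77, y* = 1721/207 = 8.31.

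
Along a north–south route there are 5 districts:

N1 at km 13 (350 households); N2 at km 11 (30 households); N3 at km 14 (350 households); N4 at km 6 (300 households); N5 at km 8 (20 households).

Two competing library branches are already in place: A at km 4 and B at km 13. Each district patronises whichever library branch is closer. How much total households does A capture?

320

The indifferent point is the midpoint (4+13)/2 = 8.5; districts left of it (closer to A at 4) go to A, those right go to B.
  N4 at 6 (w=300) → A
  N5 at 8 (w=20) → A
  N2 at 11 (w=30) → B
  N1 at 13 (w=350) → B
  N3 at 14 (w=350) → B
A captures 320; B captures 730.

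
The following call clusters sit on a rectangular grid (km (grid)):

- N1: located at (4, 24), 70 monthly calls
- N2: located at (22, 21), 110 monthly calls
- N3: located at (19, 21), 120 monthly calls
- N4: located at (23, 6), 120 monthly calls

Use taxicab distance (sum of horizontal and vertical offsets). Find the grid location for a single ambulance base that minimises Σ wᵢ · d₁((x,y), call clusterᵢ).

Manhattan distance separates: Σwᵢ(|x−xᵢ|+|y−yᵢ|) = Σwᵢ|x−xᵢ| + Σwᵢ|y−yᵢ|, so x and y are optimised independently as 1-D weighted medians.
Total weight W = 420; half = 210.
x-coordinate, sorted with cumulative weight:
  x=4 (N1, w=70) cum 70
  x=19 (N3, w=120) cum 190
  x=22 (N2, w=110) cum 300  ← median
  x=23 (N4, w=120) cum 420
⇒ x* = 22
y-coordinate, sorted with cumulative weight:
  y=6 (N4, w=120) cum 120
  y=21 (N2, w=110) cum 230  ← median
  y=21 (N3, w=120) cum 350
  y=24 (N1, w=70) cum 420
⇒ y* = 21

(22, 21)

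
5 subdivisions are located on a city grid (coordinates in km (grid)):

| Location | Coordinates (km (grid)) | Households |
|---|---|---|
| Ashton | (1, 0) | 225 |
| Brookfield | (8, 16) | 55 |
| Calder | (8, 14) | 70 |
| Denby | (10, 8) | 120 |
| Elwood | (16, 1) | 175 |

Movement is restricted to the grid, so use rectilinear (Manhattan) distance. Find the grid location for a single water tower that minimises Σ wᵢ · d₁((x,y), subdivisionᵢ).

Manhattan distance separates: Σwᵢ(|x−xᵢ|+|y−yᵢ|) = Σwᵢ|x−xᵢ| + Σwᵢ|y−yᵢ|, so x and y are optimised independently as 1-D weighted medians.
Total weight W = 645; half = 322.5.
x-coordinate, sorted with cumulative weight:
  x=1 (Ashton, w=225) cum 225
  x=8 (Brookfield, w=55) cum 280
  x=8 (Calder, w=70) cum 350  ← median
  x=10 (Denby, w=120) cum 470
  x=16 (Elwood, w=175) cum 645
⇒ x* = 8
y-coordinate, sorted with cumulative weight:
  y=0 (Ashton, w=225) cum 225
  y=1 (Elwood, w=175) cum 400  ← median
  y=8 (Denby, w=120) cum 520
  y=14 (Calder, w=70) cum 590
  y=16 (Brookfield, w=55) cum 645
⇒ y* = 1

(8, 1)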